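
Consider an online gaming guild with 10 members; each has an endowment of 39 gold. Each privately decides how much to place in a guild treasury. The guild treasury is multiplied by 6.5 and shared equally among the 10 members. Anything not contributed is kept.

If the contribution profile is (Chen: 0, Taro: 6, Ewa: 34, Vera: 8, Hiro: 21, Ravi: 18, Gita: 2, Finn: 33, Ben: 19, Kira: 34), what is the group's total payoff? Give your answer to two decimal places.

1352.50 gold

Total contributed: 0 + 6 + 34 + 8 + 21 + 18 + 2 + 33 + 19 + 34 = 175; total kept: 10 × 39 − 175 = 215.
The guild treasury pays out 6.5 × 175 = 1137.50 in aggregate.
Group total = 215 + 1137.50 = 1352.50.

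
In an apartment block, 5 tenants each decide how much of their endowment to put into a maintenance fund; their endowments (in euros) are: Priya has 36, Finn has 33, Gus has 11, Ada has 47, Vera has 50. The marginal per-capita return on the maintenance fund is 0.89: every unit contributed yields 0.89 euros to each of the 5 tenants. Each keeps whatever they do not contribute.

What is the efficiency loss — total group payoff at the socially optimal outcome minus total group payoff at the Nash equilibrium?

The private return per contributed unit is 0.89 < 1 for everyone, so the Nash equilibrium is zero contribution and the group total is Σ E_j = 36 + 33 + 11 + 47 + 50 = 177.
Each contributed unit returns 4.450 to the group, so the social optimum is full contribution by everyone: group total = 4.450 × 177 = 787.65.
Efficiency loss = (4.450 − 1) × 177 = 610.65.

610.65 euros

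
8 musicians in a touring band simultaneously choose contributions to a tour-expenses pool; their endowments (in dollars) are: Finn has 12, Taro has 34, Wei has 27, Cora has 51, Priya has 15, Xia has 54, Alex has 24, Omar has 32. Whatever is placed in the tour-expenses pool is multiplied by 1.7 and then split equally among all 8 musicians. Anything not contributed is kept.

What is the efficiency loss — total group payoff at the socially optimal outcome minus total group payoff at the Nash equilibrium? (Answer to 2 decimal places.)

174.30 dollars

The private return per contributed unit is 1.7/8 = 0.2125 < 1 for every player regardless of endowment, so the Nash equilibrium is zero contribution and the group total is Σ E_j = 12 + 34 + 27 + 51 + 15 + 54 + 24 + 32 = 249.
Each contributed unit returns 1.700 to the group, so the social optimum is full contribution by everyone: group total = 1.700 × 249 = 423.30.
Efficiency loss = (1.700 − 1) × 249 = 174.30.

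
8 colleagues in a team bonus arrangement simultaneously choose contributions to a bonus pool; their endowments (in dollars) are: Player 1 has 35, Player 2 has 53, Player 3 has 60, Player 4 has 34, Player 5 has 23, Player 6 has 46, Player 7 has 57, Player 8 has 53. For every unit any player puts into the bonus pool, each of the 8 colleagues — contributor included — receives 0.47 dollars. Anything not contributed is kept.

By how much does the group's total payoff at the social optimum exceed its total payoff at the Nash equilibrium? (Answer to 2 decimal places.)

The private return per contributed unit is 0.47 < 1 for everyone, so the Nash equilibrium is zero contribution and the group total is Σ E_j = 35 + 53 + 60 + 34 + 23 + 46 + 57 + 53 = 361.
Each contributed unit returns 3.760 to the group, so the social optimum is full contribution by everyone: group total = 3.760 × 361 = 1357.36.
Efficiency loss = (3.760 − 1) × 361 = 996.36.

996.36 dollars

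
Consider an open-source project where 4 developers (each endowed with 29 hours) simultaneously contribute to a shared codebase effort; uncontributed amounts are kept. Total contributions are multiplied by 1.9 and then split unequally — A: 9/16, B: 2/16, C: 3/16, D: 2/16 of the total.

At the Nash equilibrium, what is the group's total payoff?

142.10 hours

For player j, contributing a unit is worthwhile iff 1.9 × (j's share) ≥ 1, i.e. iff j's share is at least 0.5263.
A alone (share 9/16) is above the threshold, contributing 29; the remaining 3 contribute 0. Total contributed: 29.
The shared codebase effort pays out 1.9 × 29 = 55.10 in total (split across the unequal shares, but the aggregate is all that matters for the group sum).
The 3 free-riders keep 29 each, adding 87. Group total = 87 + 55.10 = 142.10.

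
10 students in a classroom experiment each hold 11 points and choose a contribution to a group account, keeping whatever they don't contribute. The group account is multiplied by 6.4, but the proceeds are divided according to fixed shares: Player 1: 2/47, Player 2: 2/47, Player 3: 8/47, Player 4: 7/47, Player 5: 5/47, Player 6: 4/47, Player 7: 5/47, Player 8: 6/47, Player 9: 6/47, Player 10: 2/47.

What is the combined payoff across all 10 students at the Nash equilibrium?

169.40 points

Player j's private return per contributed unit is 6.4 × (j's share). Contributing is weakly dominant for j when that share is at least 1/6.4 = 0.1563, and contributing 0 is dominant otherwise.
The only share above 0.1563 is Player 3's 8/47, contributing 11; the remaining 9 contribute 0. Total contributed: 11.
The group account pays out 6.4 × 11 = 70.40 in total (split across the unequal shares, but the aggregate is all that matters for the group sum).
The 9 free-riders keep 11 each, adding 99. Group total = 99 + 70.40 = 169.40.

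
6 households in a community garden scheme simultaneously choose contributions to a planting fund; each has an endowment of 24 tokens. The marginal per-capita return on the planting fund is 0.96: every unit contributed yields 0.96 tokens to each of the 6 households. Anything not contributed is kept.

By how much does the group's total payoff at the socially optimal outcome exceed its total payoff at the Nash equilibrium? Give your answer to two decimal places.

The private return per contributed unit is 0.96 < 1, so contributing 0 is dominant for every player. At the Nash equilibrium everyone keeps their 24, and the group total is 6 × 24 = 144.
Each contributed unit returns 5.760 to the group as a whole (0.96 to each of 6 players), which exceeds 1, so the social optimum is full contribution: group total = 5.760 × 144 = 829.44.
Efficiency loss = 829.44 − 144 = 685.44.

685.44 tokens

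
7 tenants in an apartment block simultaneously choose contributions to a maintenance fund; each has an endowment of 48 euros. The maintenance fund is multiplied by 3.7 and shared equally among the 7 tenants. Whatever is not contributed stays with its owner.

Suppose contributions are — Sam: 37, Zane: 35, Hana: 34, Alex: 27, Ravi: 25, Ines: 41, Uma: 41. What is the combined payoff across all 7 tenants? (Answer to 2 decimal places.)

Total contributed: 37 + 35 + 34 + 27 + 25 + 41 + 41 = 240; total kept: 7 × 48 − 240 = 96.
The maintenance fund pays out 3.7 × 240 = 888.00 in aggregate.
Group total = 96 + 888.00 = 984.00.

984.00 euros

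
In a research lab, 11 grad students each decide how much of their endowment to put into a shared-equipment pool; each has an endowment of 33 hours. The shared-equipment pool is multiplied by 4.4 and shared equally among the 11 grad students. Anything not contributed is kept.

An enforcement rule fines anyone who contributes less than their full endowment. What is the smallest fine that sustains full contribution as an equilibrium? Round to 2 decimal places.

19.80 hours

Given the others contribute fully, the best deviation is to contribute 0 (any partial contribution still incurs the fine and gives up units whose private return 0.4000 is below 1).
Deviating from 33 to 0 saves 33 hours but forfeits the deviator's share of the drop in the shared-equipment pool: 4.4/11 × 33 = 13.20.
So the deviation gain is 33 − 13.20 = 19.80, and the fine must be at least 19.80 hours to wipe it out.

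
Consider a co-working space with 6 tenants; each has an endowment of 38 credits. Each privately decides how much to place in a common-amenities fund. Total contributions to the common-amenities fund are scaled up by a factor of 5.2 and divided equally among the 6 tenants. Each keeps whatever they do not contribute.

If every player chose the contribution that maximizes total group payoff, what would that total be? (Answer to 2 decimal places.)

Each contributed unit returns 5.200 to the group as a whole (0.8667 to each of 6 players), which exceeds 1, so the social optimum is full contribution: group total = 5.200 × 228 = 1185.60.

1185.60 credits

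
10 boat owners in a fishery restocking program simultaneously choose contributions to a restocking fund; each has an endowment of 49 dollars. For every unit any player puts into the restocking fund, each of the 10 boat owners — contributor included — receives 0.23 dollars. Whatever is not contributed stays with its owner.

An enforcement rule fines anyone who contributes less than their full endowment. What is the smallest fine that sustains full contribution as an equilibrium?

37.73 dollars

Given the others contribute fully, the best deviation is to contribute 0 (any partial contribution still incurs the fine and gives up units whose private return 0.23 is below 1).
Deviating from 49 to 0 saves 49 dollars but forfeits the deviator's share of the drop in the restocking fund: 0.23 × 49 = 11.27.
So the deviation gain is 49 − 11.27 = 37.73, and the fine must be at least 37.73 dollars to wipe it out.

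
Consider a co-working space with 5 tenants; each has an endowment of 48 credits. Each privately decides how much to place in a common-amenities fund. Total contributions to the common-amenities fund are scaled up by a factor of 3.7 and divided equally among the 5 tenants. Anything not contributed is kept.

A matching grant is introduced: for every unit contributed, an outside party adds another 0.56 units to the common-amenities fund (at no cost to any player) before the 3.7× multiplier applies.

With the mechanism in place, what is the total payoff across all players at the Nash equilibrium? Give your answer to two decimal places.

1385.28 credits

With the mechanism, a contributed unit returns 3.7 × 1.56 / 5 = 1.1544 per unit of net cost to the contributor — now above 1 — so contributing fully is weakly dominant for every player.
At the Nash equilibrium everyone contributes 48. Group total payoff = 3.7 × 1.56 × 240 = 1385.28.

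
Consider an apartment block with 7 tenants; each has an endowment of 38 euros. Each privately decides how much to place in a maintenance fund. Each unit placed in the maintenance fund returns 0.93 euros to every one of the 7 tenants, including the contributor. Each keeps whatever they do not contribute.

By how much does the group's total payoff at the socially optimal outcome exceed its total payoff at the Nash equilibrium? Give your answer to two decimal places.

1465.66 euros

The private return per contributed unit is 0.93 < 1, so contributing 0 is dominant for every player. At the Nash equilibrium everyone keeps their 38, and the group total is 7 × 38 = 266.
Each contributed unit returns 6.510 to the group as a whole (0.93 to each of 7 players), which exceeds 1, so the social optimum is full contribution: group total = 6.510 × 266 = 1731.66.
Efficiency loss = 1731.66 − 266 = 1465.66.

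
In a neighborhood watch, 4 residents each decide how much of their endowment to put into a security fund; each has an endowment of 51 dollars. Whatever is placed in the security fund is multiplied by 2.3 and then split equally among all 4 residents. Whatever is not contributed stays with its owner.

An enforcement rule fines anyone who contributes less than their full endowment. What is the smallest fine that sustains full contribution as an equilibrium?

Given the others contribute fully, the best deviation is to contribute 0 (any partial contribution still incurs the fine and gives up units whose private return 0.5750 is below 1).
Deviating from 51 to 0 saves 51 dollars but forfeits the deviator's share of the drop in the security fund: 2.3/4 × 51 = 29.32.
So the deviation gain is 51 − 29.32 = 21.68, and the fine must be at least 21.68 dollars to wipe it out.

21.68 dollars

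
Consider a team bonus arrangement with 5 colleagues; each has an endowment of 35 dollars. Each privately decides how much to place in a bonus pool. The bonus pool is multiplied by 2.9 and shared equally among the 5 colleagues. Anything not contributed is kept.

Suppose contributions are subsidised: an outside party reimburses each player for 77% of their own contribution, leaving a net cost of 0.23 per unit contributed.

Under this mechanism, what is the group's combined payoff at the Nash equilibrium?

642.25 dollars

Under the mechanism each unit contributed yields (2.9/5) / 0.23 = 2.5217 back to its contributor per unit of net cost, which exceeds 1, making full contribution the dominant choice for everyone.
So the Nash equilibrium is full contribution by all 5; the group earns 5 × (35 × 0.77 + 2.9 × 35) = 642.25.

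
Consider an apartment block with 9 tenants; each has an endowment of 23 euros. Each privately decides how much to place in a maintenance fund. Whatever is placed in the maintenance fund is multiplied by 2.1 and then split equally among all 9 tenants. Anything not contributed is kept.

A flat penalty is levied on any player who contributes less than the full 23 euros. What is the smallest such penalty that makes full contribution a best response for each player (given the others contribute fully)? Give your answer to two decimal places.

Given the others contribute fully, the best deviation is to contribute 0 (any partial contribution still incurs the fine and gives up units whose private return 0.2333 is below 1).
Deviating from 23 to 0 saves 23 euros but forfeits the deviator's share of the drop in the maintenance fund: 2.1/9 × 23 = 5.37.
So the deviation gain is 23 − 5.37 = 17.63, and the fine must be at least 17.63 euros to wipe it out.

17.63 euros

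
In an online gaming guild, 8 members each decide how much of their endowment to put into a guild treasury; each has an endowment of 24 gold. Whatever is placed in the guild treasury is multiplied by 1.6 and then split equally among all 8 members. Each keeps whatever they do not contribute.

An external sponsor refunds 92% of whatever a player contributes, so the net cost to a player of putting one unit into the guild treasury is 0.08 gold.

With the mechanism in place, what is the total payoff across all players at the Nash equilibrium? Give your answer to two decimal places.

483.84 gold

Under the mechanism each unit contributed yields (1.6/8) / 0.08 = 2.5000 back to its contributor per unit of net cost, which exceeds 1, making full contribution the dominant choice for everyone.
At the Nash equilibrium everyone contributes 24. Group total payoff = 8 × (24 × 0.92 + 1.6 × 24) = 483.84.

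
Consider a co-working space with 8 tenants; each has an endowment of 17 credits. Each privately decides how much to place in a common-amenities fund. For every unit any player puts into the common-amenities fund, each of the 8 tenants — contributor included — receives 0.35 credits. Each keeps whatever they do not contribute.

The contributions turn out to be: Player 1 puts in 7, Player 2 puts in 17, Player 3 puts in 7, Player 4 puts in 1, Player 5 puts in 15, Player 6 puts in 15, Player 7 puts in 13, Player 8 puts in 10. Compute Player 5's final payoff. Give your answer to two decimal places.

Total contributed: 7 + 17 + 7 + 1 + 15 + 15 + 13 + 10 = 85.
Each receives 0.35 × 85 = 29.75 from the common-amenities fund.
Player 5 keeps 17 − 15 = 2, so Player 5's payoff is 2 + 29.75 = 31.75.

31.75 credits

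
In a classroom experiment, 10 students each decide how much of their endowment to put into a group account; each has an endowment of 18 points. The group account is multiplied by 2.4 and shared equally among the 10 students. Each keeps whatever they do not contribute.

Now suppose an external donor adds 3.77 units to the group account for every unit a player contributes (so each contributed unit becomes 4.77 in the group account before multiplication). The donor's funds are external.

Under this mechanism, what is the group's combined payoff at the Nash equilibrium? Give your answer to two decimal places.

The effective private return per unit is now 2.4 × 4.77 / 10 = 1.1448 > 1, so every player's dominant strategy flips to full contribution.
At the Nash equilibrium everyone contributes 18. Group total payoff = 2.4 × 4.77 × 180 = 2060.64.

2060.64 points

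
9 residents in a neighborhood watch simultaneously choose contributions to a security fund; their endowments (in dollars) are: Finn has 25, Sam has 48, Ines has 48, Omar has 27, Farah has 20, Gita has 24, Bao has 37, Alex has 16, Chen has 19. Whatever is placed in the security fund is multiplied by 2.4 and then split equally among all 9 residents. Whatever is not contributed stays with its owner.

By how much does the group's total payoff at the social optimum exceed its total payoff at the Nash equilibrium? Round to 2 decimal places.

The private return per contributed unit is 2.4/9 = 0.2667 < 1 for every player regardless of endowment, so the Nash equilibrium is zero contribution and the group total is Σ E_j = 25 + 48 + 48 + 27 + 20 + 24 + 37 + 16 + 19 = 264.
Each contributed unit returns 2.400 to the group, so the social optimum is full contribution by everyone: group total = 2.400 × 264 = 633.60.
Efficiency loss = (2.400 − 1) × 264 = 369.60.

369.60 dollars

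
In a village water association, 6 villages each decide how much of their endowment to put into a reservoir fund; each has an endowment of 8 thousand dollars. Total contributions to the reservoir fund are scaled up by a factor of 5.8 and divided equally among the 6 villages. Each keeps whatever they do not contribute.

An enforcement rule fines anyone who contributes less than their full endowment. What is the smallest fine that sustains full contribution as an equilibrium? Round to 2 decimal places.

Given the others contribute fully, the best deviation is to contribute 0 (any partial contribution still incurs the fine and gives up units whose private return 0.9667 is below 1).
Deviating from 8 to 0 saves 8 thousand dollars but forfeits the deviator's share of the drop in the reservoir fund: 5.8/6 × 8 = 7.73.
So the deviation gain is 8 − 7.73 = 0.27, and the fine must be at least 0.27 thousand dollars to wipe it out.

0.27 thousand dollars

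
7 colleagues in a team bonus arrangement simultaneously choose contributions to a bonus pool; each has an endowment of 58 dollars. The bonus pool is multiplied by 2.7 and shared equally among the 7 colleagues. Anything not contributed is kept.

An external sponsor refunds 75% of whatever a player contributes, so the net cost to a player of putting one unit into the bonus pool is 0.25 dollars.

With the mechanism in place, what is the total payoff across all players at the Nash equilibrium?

Under the mechanism each unit contributed yields (2.7/7) / 0.25 = 1.5429 back to its contributor per unit of net cost, which exceeds 1, making full contribution the dominant choice for everyone.
At the Nash equilibrium everyone contributes 58. Group total payoff = 7 × (58 × 0.75 + 2.7 × 58) = 1400.70.

1400.70 dollars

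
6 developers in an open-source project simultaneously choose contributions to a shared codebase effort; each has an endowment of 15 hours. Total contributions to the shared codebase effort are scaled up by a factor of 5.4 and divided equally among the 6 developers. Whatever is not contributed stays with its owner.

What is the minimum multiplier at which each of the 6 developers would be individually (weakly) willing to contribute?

6

A contributed unit returns (multiplier)/6 to its contributor.
This reaches 1 exactly when the multiplier is 6.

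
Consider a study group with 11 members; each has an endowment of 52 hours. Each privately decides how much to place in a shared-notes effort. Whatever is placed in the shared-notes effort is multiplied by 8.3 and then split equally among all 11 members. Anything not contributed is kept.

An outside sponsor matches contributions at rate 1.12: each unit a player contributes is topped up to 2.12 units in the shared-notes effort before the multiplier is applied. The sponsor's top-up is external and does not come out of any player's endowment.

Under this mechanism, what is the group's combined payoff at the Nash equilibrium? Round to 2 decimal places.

The effective private return per unit is now 8.3 × 2.12 / 11 = 1.5996 > 1, so every player's dominant strategy flips to full contribution.
At the Nash equilibrium everyone contributes 52. Group total payoff = 8.3 × 2.12 × 572 = 10064.91.

10064.91 hours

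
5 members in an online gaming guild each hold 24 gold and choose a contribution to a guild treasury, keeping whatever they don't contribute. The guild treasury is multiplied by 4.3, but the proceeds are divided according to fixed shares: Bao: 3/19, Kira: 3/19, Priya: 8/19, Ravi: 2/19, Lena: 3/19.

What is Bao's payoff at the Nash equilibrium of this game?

40.29 gold

Each unit j contributes comes back to j as 4.3 × (j's share), so j prefers to contribute only if that share exceeds 1/4.3 = 0.2326; otherwise keeping the unit dominates.
Only Priya (8/19) clears that bar, contributing 24; the remaining 4 contribute 0. Total contributed: 24.
Bao keeps 24 and receives 4.3 × 24 × 3/19 = 16.29 from the guild treasury, for a payoff of 40.29.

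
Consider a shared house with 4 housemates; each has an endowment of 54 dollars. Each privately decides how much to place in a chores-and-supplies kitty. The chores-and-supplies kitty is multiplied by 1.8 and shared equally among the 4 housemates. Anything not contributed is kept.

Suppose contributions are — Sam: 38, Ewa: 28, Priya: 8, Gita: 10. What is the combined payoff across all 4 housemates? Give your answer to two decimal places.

283.20 dollars

Total contributed: 38 + 28 + 8 + 10 = 84; total kept: 4 × 54 − 84 = 132.
The chores-and-supplies kitty pays out 1.8 × 84 = 151.20 in aggregate.
Group total = 132 + 151.20 = 283.20.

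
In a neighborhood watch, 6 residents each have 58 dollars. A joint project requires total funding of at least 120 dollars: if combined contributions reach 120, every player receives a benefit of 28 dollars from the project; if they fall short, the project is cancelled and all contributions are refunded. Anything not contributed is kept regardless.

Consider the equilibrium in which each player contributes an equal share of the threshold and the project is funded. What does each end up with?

66 dollars

Equal share of the threshold: 120/6 = 20.
At this profile no one gains by cutting their contribution: any cut drops the total below 120, the project is cancelled, contributions are refunded, and the deviator ends with 58, which is less than 58 − 20 + 28 = 66. Contributing more than 20 just wastes the excess. So contributing exactly 20 is a best response.
Each player's payoff: 58 − 20 + 28 = 66.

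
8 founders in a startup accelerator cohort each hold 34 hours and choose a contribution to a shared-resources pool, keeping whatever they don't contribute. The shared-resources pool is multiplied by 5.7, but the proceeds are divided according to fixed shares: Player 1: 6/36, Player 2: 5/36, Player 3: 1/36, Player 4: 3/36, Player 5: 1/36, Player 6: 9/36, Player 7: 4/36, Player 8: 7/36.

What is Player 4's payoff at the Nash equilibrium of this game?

For player j, contributing a unit is worthwhile iff 5.7 × (j's share) ≥ 1, i.e. iff j's share is at least 0.1754.
Player 6 and Player 8 clear that bar, contributing 34 each; the remaining 6 contribute 0. Total contributed: 68.
Player 4 keeps 34 and receives 5.7 × 68 × 3/36 = 32.30 from the shared-resources pool, for a payoff of 66.30.

66.30 hours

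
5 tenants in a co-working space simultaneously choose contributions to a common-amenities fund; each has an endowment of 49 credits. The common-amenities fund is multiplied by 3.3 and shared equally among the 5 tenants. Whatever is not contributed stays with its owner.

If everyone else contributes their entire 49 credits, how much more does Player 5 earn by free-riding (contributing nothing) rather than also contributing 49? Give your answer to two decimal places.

16.66 credits

Switching from a contribution of 49 to 0 lets Player 5 keep an extra 49 credits, but lowers the common-amenities fund by 49, which costs Player 5 their own share of that drop: 3.3/5 × 49 = 32.34.
Net gain = 49 − 32.34 = 16.66. The private return per contributed unit (0.6600) is below 1, so free-riding is indeed the best response regardless of what the others do.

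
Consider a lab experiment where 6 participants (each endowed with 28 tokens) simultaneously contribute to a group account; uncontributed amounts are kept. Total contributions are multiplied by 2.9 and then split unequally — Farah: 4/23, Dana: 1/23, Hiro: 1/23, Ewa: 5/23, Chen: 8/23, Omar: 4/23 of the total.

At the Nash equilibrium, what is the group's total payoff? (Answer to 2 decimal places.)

Player j's private return per contributed unit is 2.9 × (j's share). Contributing is weakly dominant for j when that share is at least 1/2.9 = 0.3448, and contributing 0 is dominant otherwise.
Only Chen (8/23) clears that bar, contributing 28; the remaining 5 contribute 0. Total contributed: 28.
The group account pays out 2.9 × 28 = 81.20 in total (split across the unequal shares, but the aggregate is all that matters for the group sum).
The 5 free-riders keep 28 each, adding 140. Group total = 140 + 81.20 = 221.20.

221.20 tokens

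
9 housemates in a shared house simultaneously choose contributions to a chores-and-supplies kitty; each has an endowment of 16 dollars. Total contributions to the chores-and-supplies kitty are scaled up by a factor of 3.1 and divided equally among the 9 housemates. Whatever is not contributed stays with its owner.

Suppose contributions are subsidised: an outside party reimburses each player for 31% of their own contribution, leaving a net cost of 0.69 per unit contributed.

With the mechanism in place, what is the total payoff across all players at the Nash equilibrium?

144.00 dollars

The effective private return is (3.1/9) / 0.69 = 0.4992, which is still under 1, so the mechanism doesn't change anyone's dominant strategy: zero contribution.
Everyone keeps their endowment and the group total is 9 × 16 = 144.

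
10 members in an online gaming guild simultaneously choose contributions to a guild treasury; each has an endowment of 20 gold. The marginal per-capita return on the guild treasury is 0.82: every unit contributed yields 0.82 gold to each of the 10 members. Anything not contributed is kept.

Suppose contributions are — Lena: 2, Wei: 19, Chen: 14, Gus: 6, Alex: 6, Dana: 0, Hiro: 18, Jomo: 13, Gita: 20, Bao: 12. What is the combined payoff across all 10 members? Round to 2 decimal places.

Total contributed: 2 + 19 + 14 + 6 + 6 + 0 + 18 + 13 + 20 + 12 = 110; total kept: 10 × 20 − 110 = 90.
The guild treasury pays out 0.82 × 10 × 110 = 902.00 in aggregate.
Group total = 90 + 902.00 = 992.00.

992.00 gold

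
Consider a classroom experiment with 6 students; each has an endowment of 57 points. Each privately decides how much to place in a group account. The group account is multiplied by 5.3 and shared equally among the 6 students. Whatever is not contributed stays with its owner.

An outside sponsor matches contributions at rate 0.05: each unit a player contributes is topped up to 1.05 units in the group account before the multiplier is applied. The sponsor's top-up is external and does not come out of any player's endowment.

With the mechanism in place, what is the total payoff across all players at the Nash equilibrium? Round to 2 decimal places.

Even with the mechanism, each unit contributed returns only 5.3 × 1.05 / 6 = 0.9275 per unit of net cost, so contributing nothing is still dominant.
Everyone keeps their endowment and the group total is 6 × 57 = 342.

342.00 points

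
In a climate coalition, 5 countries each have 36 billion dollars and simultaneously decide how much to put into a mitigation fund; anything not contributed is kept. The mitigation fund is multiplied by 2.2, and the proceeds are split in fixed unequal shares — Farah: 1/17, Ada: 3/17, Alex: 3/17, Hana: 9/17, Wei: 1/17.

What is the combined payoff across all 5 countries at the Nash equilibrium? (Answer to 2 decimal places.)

223.20 billion dollars

Player j's private return per contributed unit is 2.2 × (j's share). Contributing is weakly dominant for j when that share is at least 1/2.2 = 0.4545, and contributing 0 is dominant otherwise.
Only Hana (9/17) clears that bar, contributing 36; the remaining 4 contribute 0. Total contributed: 36.
The mitigation fund pays out 2.2 × 36 = 79.20 in total (split across the unequal shares, but the aggregate is all that matters for the group sum).
The 4 free-riders keep 36 each, adding 144. Group total = 144 + 79.20 = 223.20.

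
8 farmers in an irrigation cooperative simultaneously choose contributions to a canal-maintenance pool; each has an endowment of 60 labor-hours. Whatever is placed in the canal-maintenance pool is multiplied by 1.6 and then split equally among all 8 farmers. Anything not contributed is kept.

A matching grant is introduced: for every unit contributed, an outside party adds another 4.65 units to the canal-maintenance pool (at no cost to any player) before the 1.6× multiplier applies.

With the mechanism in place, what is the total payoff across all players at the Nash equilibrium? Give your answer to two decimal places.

With the mechanism, a contributed unit returns 1.6 × 5.65 / 8 = 1.1300 per unit of net cost to the contributor — now above 1 — so contributing fully is weakly dominant for every player.
So the Nash equilibrium is full contribution by all 8; the group earns 1.6 × 5.65 × 480 = 4339.20.

4339.20 labor-hours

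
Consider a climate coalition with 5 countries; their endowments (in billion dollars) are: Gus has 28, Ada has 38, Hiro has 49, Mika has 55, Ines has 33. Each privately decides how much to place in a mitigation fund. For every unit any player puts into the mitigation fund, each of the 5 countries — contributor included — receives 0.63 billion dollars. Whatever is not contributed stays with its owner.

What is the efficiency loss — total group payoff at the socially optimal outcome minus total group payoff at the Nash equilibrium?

436.45 billion dollars

The private return per contributed unit is 0.63 < 1 for everyone, so the Nash equilibrium is zero contribution and the group total is Σ E_j = 28 + 38 + 49 + 55 + 33 = 203.
Each contributed unit returns 3.150 to the group, so the social optimum is full contribution by everyone: group total = 3.150 × 203 = 639.45.
Efficiency loss = (3.150 − 1) × 203 = 436.45.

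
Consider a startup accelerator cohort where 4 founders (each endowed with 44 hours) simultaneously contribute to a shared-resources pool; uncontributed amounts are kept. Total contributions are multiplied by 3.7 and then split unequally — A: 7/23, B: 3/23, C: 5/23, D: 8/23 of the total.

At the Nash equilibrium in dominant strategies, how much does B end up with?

Each unit j contributes comes back to j as 3.7 × (j's share), so j prefers to contribute only if that share exceeds 1/3.7 = 0.2703; otherwise keeping the unit dominates.
A and D clear that bar, contributing 44 each; the remaining 2 contribute 0. Total contributed: 88.
B keeps 44 and receives 3.7 × 88 × 3/23 = 42.47 from the shared-resources pool, for a payoff of 86.47.

86.47 hours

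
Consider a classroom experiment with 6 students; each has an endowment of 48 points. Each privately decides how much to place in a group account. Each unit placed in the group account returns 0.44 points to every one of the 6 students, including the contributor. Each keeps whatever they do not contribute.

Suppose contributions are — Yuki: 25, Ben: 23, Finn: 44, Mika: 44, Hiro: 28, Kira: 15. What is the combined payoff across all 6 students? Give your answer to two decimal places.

581.56 points

Total contributed: 25 + 23 + 44 + 44 + 28 + 15 = 179; total kept: 6 × 48 − 179 = 109.
The group account pays out 0.44 × 6 × 179 = 472.56 in aggregate.
Group total = 109 + 472.56 = 581.56.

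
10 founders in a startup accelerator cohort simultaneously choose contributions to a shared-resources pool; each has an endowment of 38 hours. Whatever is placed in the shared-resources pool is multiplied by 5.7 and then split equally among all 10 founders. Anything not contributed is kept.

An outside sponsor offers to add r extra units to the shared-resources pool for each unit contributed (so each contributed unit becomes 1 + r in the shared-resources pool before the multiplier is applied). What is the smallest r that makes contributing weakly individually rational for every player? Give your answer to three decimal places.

0.754

With matching at rate r, one contributed unit becomes (1 + r) in the shared-resources pool and returns 5.7 × (1 + r) / 10 to the contributor.
Setting this equal to 1: 1 + r = 10/5.7 = 1.7544.
So the minimum matching rate is r = 1.7544 − 1 = 0.754.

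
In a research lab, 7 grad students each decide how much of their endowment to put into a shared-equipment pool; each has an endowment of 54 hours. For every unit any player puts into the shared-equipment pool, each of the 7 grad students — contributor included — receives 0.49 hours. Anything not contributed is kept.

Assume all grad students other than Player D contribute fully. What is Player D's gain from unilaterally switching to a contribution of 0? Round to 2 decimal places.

Switching from a contribution of 54 to 0 lets Player D keep an extra 54 hours, but lowers the shared-equipment pool by 54, which costs Player D their own share of that drop: 0.49 × 54 = 26.46.
Net gain = 54 − 26.46 = 27.54. The private return per contributed unit (0.49) is below 1, so free-riding is indeed the best response regardless of what the others do.

27.54 hours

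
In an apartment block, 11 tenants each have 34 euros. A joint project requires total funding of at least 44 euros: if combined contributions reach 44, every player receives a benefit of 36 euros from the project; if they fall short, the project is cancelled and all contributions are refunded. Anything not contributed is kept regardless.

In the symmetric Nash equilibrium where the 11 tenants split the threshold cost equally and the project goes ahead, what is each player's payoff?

Equal share of the threshold: 44/11 = 4.
At this profile no one gains by cutting their contribution: any cut drops the total below 44, the project is cancelled, contributions are refunded, and the deviator ends with 34, which is less than 34 − 4 + 36 = 66. Contributing more than 4 just wastes the excess. So contributing exactly 4 is a best response.
Each player's payoff: 34 − 4 + 36 = 66.

66 euros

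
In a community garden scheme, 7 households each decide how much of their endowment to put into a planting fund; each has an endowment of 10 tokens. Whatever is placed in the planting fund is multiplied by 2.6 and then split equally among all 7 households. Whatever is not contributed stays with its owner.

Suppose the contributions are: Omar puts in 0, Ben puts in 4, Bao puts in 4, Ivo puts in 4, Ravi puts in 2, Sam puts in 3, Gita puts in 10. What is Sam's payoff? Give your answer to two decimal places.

17.03 tokens

Total contributed: 0 + 4 + 4 + 4 + 2 + 3 + 10 = 27.
Each receives 2.6 × 27 / 7 = 10.03 from the planting fund.
Sam keeps 10 − 3 = 7, so Sam's payoff is 7 + 10.03 = 17.03.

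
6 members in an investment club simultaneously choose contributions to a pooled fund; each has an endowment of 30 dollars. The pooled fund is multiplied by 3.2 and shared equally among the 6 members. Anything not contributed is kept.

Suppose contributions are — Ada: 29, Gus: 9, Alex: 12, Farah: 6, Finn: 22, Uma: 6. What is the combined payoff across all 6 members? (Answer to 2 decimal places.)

Total contributed: 29 + 9 + 12 + 6 + 22 + 6 = 84; total kept: 6 × 30 − 84 = 96.
The pooled fund pays out 3.2 × 84 = 268.80 in aggregate.
Group total = 96 + 268.80 = 364.80.

364.80 dollars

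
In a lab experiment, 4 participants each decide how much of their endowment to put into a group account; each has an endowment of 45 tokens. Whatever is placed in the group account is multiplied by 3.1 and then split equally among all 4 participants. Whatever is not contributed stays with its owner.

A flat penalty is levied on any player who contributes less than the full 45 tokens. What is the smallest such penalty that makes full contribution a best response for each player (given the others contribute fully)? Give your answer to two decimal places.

Given the others contribute fully, the best deviation is to contribute 0 (any partial contribution still incurs the fine and gives up units whose private return 0.7750 is below 1).
Deviating from 45 to 0 saves 45 tokens but forfeits the deviator's share of the drop in the group account: 3.1/4 × 45 = 34.87.
So the deviation gain is 45 − 34.87 = 10.13, and the fine must be at least 10.13 tokens to wipe it out.

10.13 tokens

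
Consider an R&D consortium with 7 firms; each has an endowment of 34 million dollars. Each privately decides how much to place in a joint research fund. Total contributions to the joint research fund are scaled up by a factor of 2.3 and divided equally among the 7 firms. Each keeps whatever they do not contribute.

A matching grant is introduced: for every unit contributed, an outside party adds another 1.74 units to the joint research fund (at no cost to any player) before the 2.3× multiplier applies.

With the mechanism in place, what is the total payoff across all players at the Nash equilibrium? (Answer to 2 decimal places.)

Even with the mechanism, each unit contributed returns only 2.3 × 2.74 / 7 = 0.9003 per unit of net cost, so contributing nothing is still dominant.
Everyone keeps their endowment and the group total is 7 × 34 = 238.

238.00 million dollars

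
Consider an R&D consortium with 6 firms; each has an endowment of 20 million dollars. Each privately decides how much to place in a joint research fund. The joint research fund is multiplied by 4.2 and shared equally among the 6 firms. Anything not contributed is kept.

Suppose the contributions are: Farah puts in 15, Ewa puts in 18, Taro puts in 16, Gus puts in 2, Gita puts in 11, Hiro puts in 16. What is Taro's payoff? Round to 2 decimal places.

58.60 million dollars

Total contributed: 15 + 18 + 16 + 2 + 11 + 16 = 78.
Each receives 4.2 × 78 / 6 = 54.60 from the joint research fund.
Taro keeps 20 − 16 = 4, so Taro's payoff is 4 + 54.60 = 58.60.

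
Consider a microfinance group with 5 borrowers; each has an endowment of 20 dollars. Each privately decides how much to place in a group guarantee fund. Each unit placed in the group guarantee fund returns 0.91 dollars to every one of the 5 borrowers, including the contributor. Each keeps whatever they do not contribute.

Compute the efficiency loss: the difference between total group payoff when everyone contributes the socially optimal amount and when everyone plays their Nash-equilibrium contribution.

355.00 dollars

The private return per contributed unit is 0.91 < 1, so contributing 0 is dominant for every player. At the Nash equilibrium everyone keeps their 20, and the group total is 5 × 20 = 100.
Each contributed unit returns 4.550 to the group as a whole (0.91 to each of 5 players), which exceeds 1, so the social optimum is full contribution: group total = 4.550 × 100 = 455.00.
Efficiency loss = 455.00 − 100 = 355.00.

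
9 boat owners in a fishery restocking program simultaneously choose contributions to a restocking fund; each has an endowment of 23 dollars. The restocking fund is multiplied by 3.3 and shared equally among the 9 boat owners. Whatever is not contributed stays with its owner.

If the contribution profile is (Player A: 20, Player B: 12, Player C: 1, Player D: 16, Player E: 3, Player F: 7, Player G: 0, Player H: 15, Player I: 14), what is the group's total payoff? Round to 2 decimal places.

409.40 dollars

Total contributed: 20 + 12 + 1 + 16 + 3 + 7 + 0 + 15 + 14 = 88; total kept: 9 × 23 − 88 = 119.
The restocking fund pays out 3.3 × 88 = 290.40 in aggregate.
Group total = 119 + 290.40 = 409.40.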